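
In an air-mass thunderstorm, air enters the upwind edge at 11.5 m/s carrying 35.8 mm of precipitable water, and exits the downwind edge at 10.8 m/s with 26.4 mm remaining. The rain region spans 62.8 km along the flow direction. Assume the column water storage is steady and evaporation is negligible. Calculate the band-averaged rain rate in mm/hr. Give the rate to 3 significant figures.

R ≈ 7.26 mm/hr

Column moisture flux per unit crosswind length is F = V × PW.
Inflow: F_in = 11.5 × 35.8 = 411.7 mm·m/s
Outflow: F_out = 10.8 × 26.4 = 285.12 mm·m/s
Steady-state rate R = (F_in − F_out)/L = (411.7 − 285.12) / 62800 m = 2.016e-03 mm/s.
R = 2.016e-03 × 3600 = 7.26 mm/hr.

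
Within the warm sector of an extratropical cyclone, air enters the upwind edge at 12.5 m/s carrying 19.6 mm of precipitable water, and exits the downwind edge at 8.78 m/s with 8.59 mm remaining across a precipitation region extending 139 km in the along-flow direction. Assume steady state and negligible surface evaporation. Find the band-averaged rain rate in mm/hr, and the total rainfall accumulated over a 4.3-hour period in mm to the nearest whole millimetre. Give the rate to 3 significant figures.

Column moisture flux per unit crosswind length is F = V × PW.
Inflow: F_in = 12.5 × 19.6 = 245 mm·m/s
Outflow: F_out = 8.78 × 8.59 = 75.4202 mm·m/s
Steady-state rate R = (F_in − F_out)/L = (245 − 75.4202) / 139000 m = 1.220e-03 mm/s.
R = 1.220e-03 × 3600 = 4.39 mm/hr.
Over 4.3 h: total = 4.39 × 4.3 = 18.877 ≈ 19 mm.

R ≈ 4.39 mm/hr; total ≈ 19 mm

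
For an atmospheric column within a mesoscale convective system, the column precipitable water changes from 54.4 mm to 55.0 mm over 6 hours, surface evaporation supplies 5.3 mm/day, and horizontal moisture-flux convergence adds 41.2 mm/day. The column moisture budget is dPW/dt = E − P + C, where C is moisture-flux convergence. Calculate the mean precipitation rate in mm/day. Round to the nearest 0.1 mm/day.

dPW/dt = (55.0 − 54.4) mm / (6/24 day) = +2.400 mm/day.
P = E + C − dPW/dt = 5.3 + (41.2) − (+2.400) = 44.1 mm/day.

P ≈ 44.1 mm/day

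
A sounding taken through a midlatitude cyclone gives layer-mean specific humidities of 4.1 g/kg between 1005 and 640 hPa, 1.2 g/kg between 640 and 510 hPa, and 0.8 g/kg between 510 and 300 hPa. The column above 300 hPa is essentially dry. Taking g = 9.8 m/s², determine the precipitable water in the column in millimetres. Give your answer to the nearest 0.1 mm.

Precipitable water is the column-integrated vapour mass per unit area: PW = (1/g) Σ q̄ Δp, with q in kg/kg and Δp in Pa (1 kg/m² of water = 1 mm).
Layer 1005–640 hPa: Δp = 365 hPa = 36500 Pa, q̄ = 0.0041 kg/kg → 0.0041 × 36500 / 9.8 = 15.27 mm
Layer 640–510 hPa: Δp = 130 hPa = 13000 Pa, q̄ = 0.0012 kg/kg → 0.0012 × 13000 / 9.8 = 1.59 mm
Layer 510–300 hPa: Δp = 210 hPa = 21000 Pa, q̄ = 0.0008 kg/kg → 0.0008 × 21000 / 9.8 = 1.71 mm
PW = 15.27 + 1.59 + 1.71 = 18.57 ≈ 18.6 mm.

PW ≈ 18.6 mm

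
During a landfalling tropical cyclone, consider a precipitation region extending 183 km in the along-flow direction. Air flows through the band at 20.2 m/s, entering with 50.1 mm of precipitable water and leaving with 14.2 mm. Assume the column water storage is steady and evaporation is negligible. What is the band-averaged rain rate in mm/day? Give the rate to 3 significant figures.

Column moisture flux per unit crosswind length is F = V × PW.
Inflow: F_in = 20.2 × 50.1 = 1012.02 mm·m/s
Outflow: F_out = 20.2 × 14.2 = 286.84 mm·m/s
Steady-state rate R = (F_in − F_out)/L = (1012.02 − 286.84) / 183000 m = 3.963e-03 mm/s.
R = 3.963e-03 × 3600 × 24 = 342 mm/day.

R ≈ 342 mm/day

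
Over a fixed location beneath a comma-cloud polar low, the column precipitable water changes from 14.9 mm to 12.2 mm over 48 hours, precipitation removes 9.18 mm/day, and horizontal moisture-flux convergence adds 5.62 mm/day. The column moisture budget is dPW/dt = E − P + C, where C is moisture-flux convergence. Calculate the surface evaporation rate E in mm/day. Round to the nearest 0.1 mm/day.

dPW/dt = (12.2 − 14.9) mm / (48/24 day) = -1.350 mm/day.
E = dPW/dt + P − C = (-1.350) + 9.18 − (5.62) = 2.2 mm/day.

E ≈ 2.2 mm/day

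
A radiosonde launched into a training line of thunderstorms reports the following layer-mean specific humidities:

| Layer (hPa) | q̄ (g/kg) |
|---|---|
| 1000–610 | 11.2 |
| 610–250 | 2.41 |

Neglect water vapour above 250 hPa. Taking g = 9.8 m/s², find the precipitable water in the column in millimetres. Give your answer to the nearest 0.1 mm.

Precipitable water is the column-integrated vapour mass per unit area: PW = (1/g) Σ q̄ Δp, with q in kg/kg and Δp in Pa (1 kg/m² of water = 1 mm).
Layer 1000–610 hPa: Δp = 390 hPa = 39000 Pa, q̄ = 0.0112 kg/kg → 0.0112 × 39000 / 9.8 = 44.57 mm
Layer 610–250 hPa: Δp = 360 hPa = 36000 Pa, q̄ = 0.00241 kg/kg → 0.00241 × 36000 / 9.8 = 8.85 mm
PW = 44.57 + 8.85 = 53.42 ≈ 53.4 mm.

PW ≈ 53.4 mm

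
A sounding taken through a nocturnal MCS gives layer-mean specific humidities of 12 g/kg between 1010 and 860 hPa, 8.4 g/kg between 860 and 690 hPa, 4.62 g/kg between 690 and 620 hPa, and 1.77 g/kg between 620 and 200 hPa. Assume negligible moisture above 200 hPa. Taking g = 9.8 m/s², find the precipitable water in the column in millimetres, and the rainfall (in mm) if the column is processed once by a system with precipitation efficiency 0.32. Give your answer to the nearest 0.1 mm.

Precipitable water is the column-integrated vapour mass per unit area: PW = (1/g) Σ q̄ Δp, with q in kg/kg and Δp in Pa (1 kg/m² of water = 1 mm).
Layer 1010–860 hPa: Δp = 150 hPa = 15000 Pa, q̄ = 0.012 kg/kg → 0.012 × 15000 / 9.8 = 18.37 mm
Layer 860–690 hPa: Δp = 170 hPa = 17000 Pa, q̄ = 0.0084 kg/kg → 0.0084 × 17000 / 9.8 = 14.57 mm
Layer 690–620 hPa: Δp = 70 hPa = 7000 Pa, q̄ = 0.00462 kg/kg → 0.00462 × 7000 / 9.8 = 3.30 mm
Layer 620–200 hPa: Δp = 420 hPa = 42000 Pa, q̄ = 0.00177 kg/kg → 0.00177 × 42000 / 9.8 = 7.59 mm
PW = 18.37 + 14.57 + 3.30 + 7.59 = 43.83 ≈ 43.8 mm.
Rainfall = ε × PW = 0.32 × 43.8 = 14.0 mm.

PW ≈ 43.8 mm; rainfall ≈ 14.0 mm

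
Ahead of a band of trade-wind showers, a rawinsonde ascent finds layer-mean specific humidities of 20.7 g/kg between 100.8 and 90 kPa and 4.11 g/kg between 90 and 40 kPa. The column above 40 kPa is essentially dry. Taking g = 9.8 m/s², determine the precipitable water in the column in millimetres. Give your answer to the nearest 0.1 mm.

PW ≈ 43.8 mm

Precipitable water is the column-integrated vapour mass per unit area: PW = (1/g) Σ q̄ Δp, with q in kg/kg and Δp in Pa (1 kg/m² of water = 1 mm).
Layer 100.8–90 kPa: Δp = 108 hPa = 10800 Pa, q̄ = 0.0207 kg/kg → 0.0207 × 10800 / 9.8 = 22.81 mm
Layer 90–40 kPa: Δp = 500 hPa = 50000 Pa, q̄ = 0.00411 kg/kg → 0.00411 × 50000 / 9.8 = 20.97 mm
PW = 22.81 + 20.97 = 43.78 ≈ 43.8 mm.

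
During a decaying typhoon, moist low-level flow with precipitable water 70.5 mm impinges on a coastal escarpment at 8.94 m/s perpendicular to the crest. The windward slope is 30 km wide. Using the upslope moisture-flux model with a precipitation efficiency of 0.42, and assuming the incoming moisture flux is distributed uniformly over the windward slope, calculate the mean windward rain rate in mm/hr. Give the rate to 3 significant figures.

R ≈ 31.8 mm/hr

Incoming column moisture flux per unit ridge length: F = V × PW = 8.94 × 70.5 = 630.27 mm·m/s.
Spread over the 30 km slope with efficiency ε = 0.42: R = ε·F/W = 0.42 × 630.27 / 30000 m = 8.824e-03 mm/s.
R = 8.824e-03 × 3600 = 31.8 mm/hr.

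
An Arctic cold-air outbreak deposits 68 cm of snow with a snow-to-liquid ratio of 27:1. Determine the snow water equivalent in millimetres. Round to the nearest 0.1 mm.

SWE ≈ 25.2 mm

SWE = snow depth / ratio = 68 cm / 27 = 2.519 cm = 25.2 mm.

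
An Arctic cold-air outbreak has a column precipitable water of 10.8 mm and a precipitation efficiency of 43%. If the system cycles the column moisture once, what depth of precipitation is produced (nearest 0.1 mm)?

Precipitation = ε × PW = 0.43 × 10.8 = 4.6 mm.

precipitation ≈ 4.6 mm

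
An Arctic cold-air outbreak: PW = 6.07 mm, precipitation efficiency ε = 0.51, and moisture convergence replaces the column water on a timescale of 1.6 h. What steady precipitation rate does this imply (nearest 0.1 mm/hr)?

R ≈ 1.9 mm/hr

Each overturning extracts ε × PW = 0.51 × 6.07 = 3.0957 mm.
Rate = ε·PW / τ = 3.0957 / 1.6 h = 1.9 mm/hr.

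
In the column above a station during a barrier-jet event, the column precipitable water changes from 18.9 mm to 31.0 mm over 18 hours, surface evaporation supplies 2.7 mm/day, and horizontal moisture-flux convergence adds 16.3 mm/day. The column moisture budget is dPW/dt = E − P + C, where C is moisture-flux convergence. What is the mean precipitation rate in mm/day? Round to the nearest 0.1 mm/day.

P ≈ 2.9 mm/day

dPW/dt = (31.0 − 18.9) mm / (18/24 day) = +16.133 mm/day.
P = E + C − dPW/dt = 2.7 + (16.3) − (+16.133) = 2.9 mm/day.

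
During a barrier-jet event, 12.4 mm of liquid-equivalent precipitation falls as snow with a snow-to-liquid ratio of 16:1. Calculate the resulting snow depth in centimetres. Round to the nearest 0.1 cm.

snow depth ≈ 19.8 cm

Snow depth = liquid × ratio = 12.4 mm × 16 = 198.4 mm = 19.8 cm.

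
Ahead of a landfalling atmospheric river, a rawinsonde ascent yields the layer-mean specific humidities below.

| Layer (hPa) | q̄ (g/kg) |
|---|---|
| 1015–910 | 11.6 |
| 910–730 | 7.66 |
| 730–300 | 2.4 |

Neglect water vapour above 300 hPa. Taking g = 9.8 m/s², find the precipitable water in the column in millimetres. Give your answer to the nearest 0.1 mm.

PW ≈ 37.0 mm

Precipitable water is the column-integrated vapour mass per unit area: PW = (1/g) Σ q̄ Δp, with q in kg/kg and Δp in Pa (1 kg/m² of water = 1 mm).
Layer 1015–910 hPa: Δp = 105 hPa = 10500 Pa, q̄ = 0.0116 kg/kg → 0.0116 × 10500 / 9.8 = 12.43 mm
Layer 910–730 hPa: Δp = 180 hPa = 18000 Pa, q̄ = 0.00766 kg/kg → 0.00766 × 18000 / 9.8 = 14.07 mm
Layer 730–300 hPa: Δp = 430 hPa = 43000 Pa, q̄ = 0.0024 kg/kg → 0.0024 × 43000 / 9.8 = 10.53 mm
PW = 12.43 + 14.07 + 10.53 = 37.03 ≈ 37.0 mm.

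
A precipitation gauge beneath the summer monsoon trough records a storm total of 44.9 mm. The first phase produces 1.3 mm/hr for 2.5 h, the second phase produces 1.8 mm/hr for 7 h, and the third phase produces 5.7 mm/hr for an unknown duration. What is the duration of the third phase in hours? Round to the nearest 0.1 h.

duration ≈ 5.1 h

Known phases: 1.3 × 2.5 + 1.8 × 7 = 3.25 + 12.6 = 15.85 mm.
Remaining depth = 44.9 − 15.85 = 29.05 mm.
Duration = 29.05 / 5.7 = 5.1 h.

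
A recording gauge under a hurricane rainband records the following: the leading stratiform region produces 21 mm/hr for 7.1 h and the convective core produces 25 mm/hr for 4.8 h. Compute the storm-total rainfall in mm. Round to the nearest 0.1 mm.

Total = Σ Rᵢ Δtᵢ = 21 × 7.1 + 25 × 4.8
      = 149.1 + 120 = 269.1 mm.

total ≈ 269.1 mm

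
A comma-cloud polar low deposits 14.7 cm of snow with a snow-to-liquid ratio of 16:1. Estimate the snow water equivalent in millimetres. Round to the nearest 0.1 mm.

SWE = snow depth / ratio = 14.7 cm / 16 = 0.919 cm = 9.2 mm.

SWE ≈ 9.2 mm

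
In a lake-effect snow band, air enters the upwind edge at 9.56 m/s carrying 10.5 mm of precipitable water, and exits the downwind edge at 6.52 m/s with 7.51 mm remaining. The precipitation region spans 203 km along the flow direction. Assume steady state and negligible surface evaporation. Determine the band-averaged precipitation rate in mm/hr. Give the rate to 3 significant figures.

Column moisture flux per unit crosswind length is F = V × PW.
Inflow: F_in = 9.56 × 10.5 = 100.38 mm·m/s
Outflow: F_out = 6.52 × 7.51 = 48.9652 mm·m/s
Steady-state rate R = (F_in − F_out)/L = (100.38 − 48.9652) / 203000 m = 2.533e-04 mm/s.
R = 2.533e-04 × 3600 = 0.912 mm/hr.

R ≈ 0.912 mm/hr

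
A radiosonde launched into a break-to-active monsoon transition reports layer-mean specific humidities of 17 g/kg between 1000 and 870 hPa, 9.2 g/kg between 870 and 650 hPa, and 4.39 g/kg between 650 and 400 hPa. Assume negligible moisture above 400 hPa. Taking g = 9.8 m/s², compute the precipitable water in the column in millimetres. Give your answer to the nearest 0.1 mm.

Precipitable water is the column-integrated vapour mass per unit area: PW = (1/g) Σ q̄ Δp, with q in kg/kg and Δp in Pa (1 kg/m² of water = 1 mm).
Layer 1000–870 hPa: Δp = 130 hPa = 13000 Pa, q̄ = 0.017 kg/kg → 0.017 × 13000 / 9.8 = 22.55 mm
Layer 870–650 hPa: Δp = 220 hPa = 22000 Pa, q̄ = 0.0092 kg/kg → 0.0092 × 22000 / 9.8 = 20.65 mm
Layer 650–400 hPa: Δp = 250 hPa = 25000 Pa, q̄ = 0.00439 kg/kg → 0.00439 × 25000 / 9.8 = 11.20 mm
PW = 22.55 + 20.65 + 11.20 = 54.40 ≈ 54.4 mm.

PW ≈ 54.4 mm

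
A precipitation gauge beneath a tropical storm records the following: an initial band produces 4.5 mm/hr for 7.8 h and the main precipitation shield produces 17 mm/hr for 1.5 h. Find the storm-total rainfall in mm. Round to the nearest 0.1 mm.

total ≈ 60.6 mm

Total = Σ Rᵢ Δtᵢ = 4.5 × 7.8 + 17 × 1.5
      = 35.1 + 25.5 = 60.6 mm.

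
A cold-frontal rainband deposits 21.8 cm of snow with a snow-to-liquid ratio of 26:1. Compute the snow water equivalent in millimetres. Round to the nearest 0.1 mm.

SWE ≈ 8.4 mm

SWE = snow depth / ratio = 21.8 cm / 26 = 0.838 cm = 8.4 mm.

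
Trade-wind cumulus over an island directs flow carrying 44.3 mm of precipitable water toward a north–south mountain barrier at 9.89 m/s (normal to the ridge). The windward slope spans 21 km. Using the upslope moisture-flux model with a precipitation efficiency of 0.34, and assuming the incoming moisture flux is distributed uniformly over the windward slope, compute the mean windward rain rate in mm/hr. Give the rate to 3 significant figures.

Incoming column moisture flux per unit ridge length: F = V × PW = 9.89 × 44.3 = 438.127 mm·m/s.
Spread over the 21 km slope with efficiency ε = 0.34: R = ε·F/W = 0.34 × 438.127 / 21000 m = 7.093e-03 mm/s.
R = 7.093e-03 × 3600 = 25.5 mm/hr.

R ≈ 25.5 mm/hr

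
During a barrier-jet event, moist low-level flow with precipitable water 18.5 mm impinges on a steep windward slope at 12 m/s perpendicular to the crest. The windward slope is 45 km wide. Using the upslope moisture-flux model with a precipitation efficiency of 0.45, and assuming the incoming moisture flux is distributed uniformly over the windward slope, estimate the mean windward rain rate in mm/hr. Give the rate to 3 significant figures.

R ≈ 7.99 mm/hr

Incoming column moisture flux per unit ridge length: F = V × PW = 12 × 18.5 = 222 mm·m/s.
Spread over the 45 km slope with efficiency ε = 0.45: R = ε·F/W = 0.45 × 222 / 45000 m = 2.220e-03 mm/s.
R = 2.220e-03 × 3600 = 7.99 mm/hr.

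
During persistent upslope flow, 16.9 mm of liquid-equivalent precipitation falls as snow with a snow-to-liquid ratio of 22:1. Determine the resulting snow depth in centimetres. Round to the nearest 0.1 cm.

snow depth ≈ 37.2 cm

Snow depth = liquid × ratio = 16.9 mm × 22 = 371.8 mm = 37.2 cm.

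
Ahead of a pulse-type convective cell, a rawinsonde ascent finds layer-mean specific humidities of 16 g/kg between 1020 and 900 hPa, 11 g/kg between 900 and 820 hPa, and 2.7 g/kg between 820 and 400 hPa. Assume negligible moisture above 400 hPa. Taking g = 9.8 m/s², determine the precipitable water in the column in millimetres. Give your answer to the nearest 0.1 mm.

PW ≈ 40.1 mm

Precipitable water is the column-integrated vapour mass per unit area: PW = (1/g) Σ q̄ Δp, with q in kg/kg and Δp in Pa (1 kg/m² of water = 1 mm).
Layer 1020–900 hPa: Δp = 120 hPa = 12000 Pa, q̄ = 0.016 kg/kg → 0.016 × 12000 / 9.8 = 19.59 mm
Layer 900–820 hPa: Δp = 80 hPa = 8000 Pa, q̄ = 0.011 kg/kg → 0.011 × 8000 / 9.8 = 8.98 mm
Layer 820–400 hPa: Δp = 420 hPa = 42000 Pa, q̄ = 0.0027 kg/kg → 0.0027 × 42000 / 9.8 = 11.57 mm
PW = 19.59 + 8.98 + 11.57 = 40.14 ≈ 40.1 mm.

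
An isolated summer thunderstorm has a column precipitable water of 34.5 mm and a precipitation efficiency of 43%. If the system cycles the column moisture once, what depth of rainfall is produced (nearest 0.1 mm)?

rainfall ≈ 14.8 mm

Rainfall = ε × PW = 0.43 × 34.5 = 14.8 mm.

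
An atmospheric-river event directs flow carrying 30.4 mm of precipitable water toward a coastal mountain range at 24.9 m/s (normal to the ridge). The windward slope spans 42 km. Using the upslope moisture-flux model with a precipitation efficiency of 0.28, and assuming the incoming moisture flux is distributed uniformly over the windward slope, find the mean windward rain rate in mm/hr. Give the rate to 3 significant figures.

R ≈ 18.2 mm/hr

Incoming column moisture flux per unit ridge length: F = V × PW = 24.9 × 30.4 = 756.96 mm·m/s.
Spread over the 42 km slope with efficiency ε = 0.28: R = ε·F/W = 0.28 × 756.96 / 42000 m = 5.046e-03 mm/s.
R = 5.046e-03 × 3600 = 18.2 mm/hr.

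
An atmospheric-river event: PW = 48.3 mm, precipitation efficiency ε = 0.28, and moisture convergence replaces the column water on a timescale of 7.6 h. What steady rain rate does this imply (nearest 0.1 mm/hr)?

R ≈ 1.8 mm/hr

Each overturning extracts ε × PW = 0.28 × 48.3 = 13.524 mm.
Rate = ε·PW / τ = 13.524 / 7.6 h = 1.8 mm/hr.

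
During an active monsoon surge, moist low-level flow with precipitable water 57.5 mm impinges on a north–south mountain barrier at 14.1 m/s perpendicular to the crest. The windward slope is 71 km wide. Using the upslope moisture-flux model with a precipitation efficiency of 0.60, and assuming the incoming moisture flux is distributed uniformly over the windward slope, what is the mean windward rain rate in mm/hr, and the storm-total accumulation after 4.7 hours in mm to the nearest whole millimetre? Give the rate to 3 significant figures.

Incoming column moisture flux per unit ridge length: F = V × PW = 14.1 × 57.5 = 810.75 mm·m/s.
Spread over the 71 km slope with efficiency ε = 0.60: R = ε·F/W = 0.60 × 810.75 / 71000 m = 6.851e-03 mm/s.
R = 6.851e-03 × 3600 = 24.7 mm/hr.
Over 4.7 h: total = 24.7 × 4.7 = 116.09 ≈ 116 mm.

R ≈ 24.7 mm/hr; total ≈ 116 mm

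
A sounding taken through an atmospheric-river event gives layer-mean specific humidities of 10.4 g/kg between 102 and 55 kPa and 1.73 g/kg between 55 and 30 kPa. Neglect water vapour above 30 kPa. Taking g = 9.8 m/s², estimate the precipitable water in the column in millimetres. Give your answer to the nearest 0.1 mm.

PW ≈ 54.3 mm

Precipitable water is the column-integrated vapour mass per unit area: PW = (1/g) Σ q̄ Δp, with q in kg/kg and Δp in Pa (1 kg/m² of water = 1 mm).
Layer 102–55 kPa: Δp = 470 hPa = 47000 Pa, q̄ = 0.0104 kg/kg → 0.0104 × 47000 / 9.8 = 49.88 mm
Layer 55–30 kPa: Δp = 250 hPa = 25000 Pa, q̄ = 0.00173 kg/kg → 0.00173 × 25000 / 9.8 = 4.41 mm
PW = 49.88 + 4.41 = 54.29 ≈ 54.3 mm.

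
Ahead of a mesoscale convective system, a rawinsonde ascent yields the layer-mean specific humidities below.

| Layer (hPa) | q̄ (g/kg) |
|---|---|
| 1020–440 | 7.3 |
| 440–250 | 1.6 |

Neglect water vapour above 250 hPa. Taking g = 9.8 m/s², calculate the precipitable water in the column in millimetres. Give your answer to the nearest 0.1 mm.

PW ≈ 46.3 mm

Precipitable water is the column-integrated vapour mass per unit area: PW = (1/g) Σ q̄ Δp, with q in kg/kg and Δp in Pa (1 kg/m² of water = 1 mm).
Layer 1020–440 hPa: Δp = 580 hPa = 58000 Pa, q̄ = 0.0073 kg/kg → 0.0073 × 58000 / 9.8 = 43.20 mm
Layer 440–250 hPa: Δp = 190 hPa = 19000 Pa, q̄ = 0.0016 kg/kg → 0.0016 × 19000 / 9.8 = 3.10 mm
PW = 43.20 + 3.10 = 46.30 ≈ 46.3 mm.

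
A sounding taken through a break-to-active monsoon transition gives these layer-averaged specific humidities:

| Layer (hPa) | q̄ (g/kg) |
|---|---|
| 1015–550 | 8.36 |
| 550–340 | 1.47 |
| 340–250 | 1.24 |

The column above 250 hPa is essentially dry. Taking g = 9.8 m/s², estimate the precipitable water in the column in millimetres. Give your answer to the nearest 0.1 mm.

PW ≈ 44.0 mm

Precipitable water is the column-integrated vapour mass per unit area: PW = (1/g) Σ q̄ Δp, with q in kg/kg and Δp in Pa (1 kg/m² of water = 1 mm).
Layer 1015–550 hPa: Δp = 465 hPa = 46500 Pa, q̄ = 0.00836 kg/kg → 0.00836 × 46500 / 9.8 = 39.67 mm
Layer 550–340 hPa: Δp = 210 hPa = 21000 Pa, q̄ = 0.00147 kg/kg → 0.00147 × 21000 / 9.8 = 3.15 mm
Layer 340–250 hPa: Δp = 90 hPa = 9000 Pa, q̄ = 0.00124 kg/kg → 0.00124 × 9000 / 9.8 = 1.14 mm
PW = 39.67 + 3.15 + 1.14 = 43.96 ≈ 44.0 mm.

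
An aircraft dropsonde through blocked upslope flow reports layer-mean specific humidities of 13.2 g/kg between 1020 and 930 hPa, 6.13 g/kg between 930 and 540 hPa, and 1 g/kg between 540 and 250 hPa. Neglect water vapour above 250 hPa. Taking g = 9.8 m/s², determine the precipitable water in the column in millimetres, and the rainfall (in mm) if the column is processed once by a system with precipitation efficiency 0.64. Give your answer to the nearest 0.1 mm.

Precipitable water is the column-integrated vapour mass per unit area: PW = (1/g) Σ q̄ Δp, with q in kg/kg and Δp in Pa (1 kg/m² of water = 1 mm).
Layer 1020–930 hPa: Δp = 90 hPa = 9000 Pa, q̄ = 0.0132 kg/kg → 0.0132 × 9000 / 9.8 = 12.12 mm
Layer 930–540 hPa: Δp = 390 hPa = 39000 Pa, q̄ = 0.00613 kg/kg → 0.00613 × 39000 / 9.8 = 24.39 mm
Layer 540–250 hPa: Δp = 290 hPa = 29000 Pa, q̄ = 0.001 kg/kg → 0.001 × 29000 / 9.8 = 2.96 mm
PW = 12.12 + 24.39 + 2.96 = 39.47 ≈ 39.5 mm.
Rainfall = ε × PW = 0.64 × 39.5 = 25.3 mm.

PW ≈ 39.5 mm; rainfall ≈ 25.3 mm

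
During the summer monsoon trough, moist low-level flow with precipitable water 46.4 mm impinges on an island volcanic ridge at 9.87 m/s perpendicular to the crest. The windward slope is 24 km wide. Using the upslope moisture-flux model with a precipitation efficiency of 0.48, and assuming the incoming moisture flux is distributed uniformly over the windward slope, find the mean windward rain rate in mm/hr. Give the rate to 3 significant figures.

Incoming column moisture flux per unit ridge length: F = V × PW = 9.87 × 46.4 = 457.968 mm·m/s.
Spread over the 24 km slope with efficiency ε = 0.48: R = ε·F/W = 0.48 × 457.968 / 24000 m = 9.159e-03 mm/s.
R = 9.159e-03 × 3600 = 33.0 mm/hr.

R ≈ 33.0 mm/hr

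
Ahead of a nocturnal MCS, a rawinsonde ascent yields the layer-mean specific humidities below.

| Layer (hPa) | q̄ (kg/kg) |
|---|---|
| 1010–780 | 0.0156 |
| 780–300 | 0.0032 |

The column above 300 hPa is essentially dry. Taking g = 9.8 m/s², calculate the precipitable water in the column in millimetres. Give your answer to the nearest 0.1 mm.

Precipitable water is the column-integrated vapour mass per unit area: PW = (1/g) Σ q̄ Δp, with q in kg/kg and Δp in Pa (1 kg/m² of water = 1 mm).
Layer 1010–780 hPa: Δp = 230 hPa = 23000 Pa, q̄ = 0.0156 kg/kg → 0.0156 × 23000 / 9.8 = 36.61 mm
Layer 780–300 hPa: Δp = 480 hPa = 48000 Pa, q̄ = 0.0032 kg/kg → 0.0032 × 48000 / 9.8 = 15.67 mm
PW = 36.61 + 15.67 = 52.28 ≈ 52.3 mm.

PW ≈ 52.3 mm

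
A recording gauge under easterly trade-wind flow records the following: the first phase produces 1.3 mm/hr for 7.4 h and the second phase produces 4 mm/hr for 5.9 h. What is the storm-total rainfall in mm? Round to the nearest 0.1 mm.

total ≈ 33.2 mm

Total = Σ Rᵢ Δtᵢ = 1.3 × 7.4 + 4 × 5.9
      = 9.62 + 23.6 = 33.2 mm.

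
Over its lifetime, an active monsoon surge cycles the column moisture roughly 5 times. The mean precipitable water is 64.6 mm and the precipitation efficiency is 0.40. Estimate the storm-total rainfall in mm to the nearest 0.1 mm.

Each cycle deposits ε × PW = 0.40 × 64.6 = 25.84 mm.
Over 5 cycles: 5 × 25.84 = 129.2 mm.

rainfall ≈ 129.2 mm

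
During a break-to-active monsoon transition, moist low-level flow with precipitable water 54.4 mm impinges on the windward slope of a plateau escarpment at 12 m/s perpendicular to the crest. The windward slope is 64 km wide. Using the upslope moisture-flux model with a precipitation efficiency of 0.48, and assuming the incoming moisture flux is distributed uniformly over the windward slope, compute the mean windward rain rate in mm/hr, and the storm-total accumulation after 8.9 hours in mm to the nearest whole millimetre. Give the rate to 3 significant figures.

R ≈ 17.6 mm/hr; total ≈ 157 mm

Incoming column moisture flux per unit ridge length: F = V × PW = 12 × 54.4 = 652.8 mm·m/s.
Spread over the 64 km slope with efficiency ε = 0.48: R = ε·F/W = 0.48 × 652.8 / 64000 m = 4.896e-03 mm/s.
R = 4.896e-03 × 3600 = 17.6 mm/hr.
Over 8.9 h: total = 17.6 × 8.9 = 156.64 ≈ 157 mm.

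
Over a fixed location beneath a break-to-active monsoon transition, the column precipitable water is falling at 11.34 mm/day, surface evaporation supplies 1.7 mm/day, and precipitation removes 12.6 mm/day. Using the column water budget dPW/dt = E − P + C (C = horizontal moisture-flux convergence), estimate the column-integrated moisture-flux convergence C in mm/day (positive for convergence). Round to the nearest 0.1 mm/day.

C ≈ -0.4 mm/day

dPW/dt = -11.34 mm/day.
C = dPW/dt − E + P = (-11.34) − 1.7 + 12.6 = -0.4 mm/day.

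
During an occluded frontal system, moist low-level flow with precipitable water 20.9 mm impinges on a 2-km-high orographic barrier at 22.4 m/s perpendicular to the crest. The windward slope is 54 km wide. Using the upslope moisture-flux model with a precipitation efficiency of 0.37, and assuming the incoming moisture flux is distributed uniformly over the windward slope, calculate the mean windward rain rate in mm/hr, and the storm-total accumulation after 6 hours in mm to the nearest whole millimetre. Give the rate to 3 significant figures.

R ≈ 11.5 mm/hr; total ≈ 69 mm

Incoming column moisture flux per unit ridge length: F = V × PW = 22.4 × 20.9 = 468.16 mm·m/s.
Spread over the 54 km slope with efficiency ε = 0.37: R = ε·F/W = 0.37 × 468.16 / 54000 m = 3.208e-03 mm/s.
R = 3.208e-03 × 3600 = 11.5 mm/hr.
Over 6 h: total = 11.5 × 6 = 69 mm.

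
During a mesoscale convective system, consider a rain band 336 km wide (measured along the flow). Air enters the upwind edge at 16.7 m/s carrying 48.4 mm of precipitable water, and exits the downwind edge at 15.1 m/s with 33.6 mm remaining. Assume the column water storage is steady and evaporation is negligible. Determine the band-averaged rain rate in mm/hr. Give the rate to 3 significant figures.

Column moisture flux per unit crosswind length is F = V × PW.
Inflow: F_in = 16.7 × 48.4 = 808.28 mm·m/s
Outflow: F_out = 15.1 × 33.6 = 507.36 mm·m/s
Steady-state rate R = (F_in − F_out)/L = (808.28 − 507.36) / 336000 m = 8.956e-04 mm/s.
R = 8.956e-04 × 3600 = 3.22 mm/hr.

R ≈ 3.22 mm/hr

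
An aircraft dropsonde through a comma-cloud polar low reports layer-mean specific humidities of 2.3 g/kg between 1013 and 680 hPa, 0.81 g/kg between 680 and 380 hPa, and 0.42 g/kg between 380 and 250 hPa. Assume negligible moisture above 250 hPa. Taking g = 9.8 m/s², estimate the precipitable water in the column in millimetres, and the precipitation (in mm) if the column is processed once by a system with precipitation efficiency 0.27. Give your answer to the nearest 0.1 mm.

Precipitable water is the column-integrated vapour mass per unit area: PW = (1/g) Σ q̄ Δp, with q in kg/kg and Δp in Pa (1 kg/m² of water = 1 mm).
Layer 1013–680 hPa: Δp = 333 hPa = 33300 Pa, q̄ = 0.0023 kg/kg → 0.0023 × 33300 / 9.8 = 7.82 mm
Layer 680–380 hPa: Δp = 300 hPa = 30000 Pa, q̄ = 0.00081 kg/kg → 0.00081 × 30000 / 9.8 = 2.48 mm
Layer 380–250 hPa: Δp = 130 hPa = 13000 Pa, q̄ = 0.00042 kg/kg → 0.00042 × 13000 / 9.8 = 0.56 mm
PW = 7.82 + 2.48 + 0.56 = 10.86 ≈ 10.9 mm.
Precipitation = ε × PW = 0.27 × 10.9 = 2.9 mm.

PW ≈ 10.9 mm; precipitation ≈ 2.9 mm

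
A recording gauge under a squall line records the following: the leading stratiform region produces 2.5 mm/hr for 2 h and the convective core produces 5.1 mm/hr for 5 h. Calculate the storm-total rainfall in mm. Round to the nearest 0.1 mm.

Total = Σ Rᵢ Δtᵢ = 2.5 × 2 + 5.1 × 5
      = 5 + 25.5 = 30.5 mm.

total ≈ 30.5 mm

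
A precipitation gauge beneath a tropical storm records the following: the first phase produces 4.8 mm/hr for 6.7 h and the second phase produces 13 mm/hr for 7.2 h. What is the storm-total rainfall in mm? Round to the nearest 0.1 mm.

total ≈ 125.8 mm

Total = Σ Rᵢ Δtᵢ = 4.8 × 6.7 + 13 × 7.2
      = 32.16 + 93.6 = 125.8 mm.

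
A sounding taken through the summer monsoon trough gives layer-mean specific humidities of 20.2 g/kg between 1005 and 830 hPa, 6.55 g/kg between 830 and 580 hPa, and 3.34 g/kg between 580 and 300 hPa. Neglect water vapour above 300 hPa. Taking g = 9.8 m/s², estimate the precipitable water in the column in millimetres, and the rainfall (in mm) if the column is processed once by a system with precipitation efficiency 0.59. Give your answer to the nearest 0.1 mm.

Precipitable water is the column-integrated vapour mass per unit area: PW = (1/g) Σ q̄ Δp, with q in kg/kg and Δp in Pa (1 kg/m² of water = 1 mm).
Layer 1005–830 hPa: Δp = 175 hPa = 17500 Pa, q̄ = 0.0202 kg/kg → 0.0202 × 17500 / 9.8 = 36.07 mm
Layer 830–580 hPa: Δp = 250 hPa = 25000 Pa, q̄ = 0.00655 kg/kg → 0.00655 × 25000 / 9.8 = 16.71 mm
Layer 580–300 hPa: Δp = 280 hPa = 28000 Pa, q̄ = 0.00334 kg/kg → 0.00334 × 28000 / 9.8 = 9.54 mm
PW = 36.07 + 16.71 + 9.54 = 62.32 ≈ 62.3 mm.
Rainfall = ε × PW = 0.59 × 62.3 = 36.8 mm.

PW ≈ 62.3 mm; rainfall ≈ 36.8 mm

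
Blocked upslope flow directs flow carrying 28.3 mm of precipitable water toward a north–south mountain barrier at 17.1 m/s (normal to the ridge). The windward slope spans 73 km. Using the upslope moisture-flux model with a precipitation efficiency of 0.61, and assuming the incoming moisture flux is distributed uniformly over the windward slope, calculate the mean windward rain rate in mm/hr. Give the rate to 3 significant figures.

Incoming column moisture flux per unit ridge length: F = V × PW = 17.1 × 28.3 = 483.93 mm·m/s.
Spread over the 73 km slope with efficiency ε = 0.61: R = ε·F/W = 0.61 × 483.93 / 73000 m = 4.044e-03 mm/s.
R = 4.044e-03 × 3600 = 14.6 mm/hr.

R ≈ 14.6 mm/hr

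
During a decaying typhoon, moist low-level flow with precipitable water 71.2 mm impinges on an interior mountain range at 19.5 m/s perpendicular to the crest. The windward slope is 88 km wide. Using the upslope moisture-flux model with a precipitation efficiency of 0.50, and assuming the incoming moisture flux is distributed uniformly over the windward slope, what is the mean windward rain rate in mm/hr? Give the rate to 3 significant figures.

R ≈ 28.4 mm/hr

Incoming column moisture flux per unit ridge length: F = V × PW = 19.5 × 71.2 = 1388.4 mm·m/s.
Spread over the 88 km slope with efficiency ε = 0.50: R = ε·F/W = 0.50 × 1388.4 / 88000 m = 7.889e-03 mm/s.
R = 7.889e-03 × 3600 = 28.4 mm/hr.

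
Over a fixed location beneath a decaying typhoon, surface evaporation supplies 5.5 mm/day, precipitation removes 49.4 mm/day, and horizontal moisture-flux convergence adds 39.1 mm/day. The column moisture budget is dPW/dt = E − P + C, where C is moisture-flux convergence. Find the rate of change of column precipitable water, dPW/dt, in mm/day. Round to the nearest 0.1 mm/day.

dPW/dt ≈ -4.8 mm/day

dPW/dt = E − P + C = 5.5 − 49.4 + (39.1) = -4.8 mm/day.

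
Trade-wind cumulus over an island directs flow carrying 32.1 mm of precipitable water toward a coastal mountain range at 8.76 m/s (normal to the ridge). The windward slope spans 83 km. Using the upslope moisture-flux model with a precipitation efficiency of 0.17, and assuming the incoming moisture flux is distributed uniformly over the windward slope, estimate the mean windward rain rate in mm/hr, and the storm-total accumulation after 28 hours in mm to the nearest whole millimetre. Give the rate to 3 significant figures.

Incoming column moisture flux per unit ridge length: F = V × PW = 8.76 × 32.1 = 281.196 mm·m/s.
Spread over the 83 km slope with efficiency ε = 0.17: R = ε·F/W = 0.17 × 281.196 / 83000 m = 5.759e-04 mm/s.
R = 5.759e-04 × 3600 = 2.07 mm/hr.
Over 28 h: total = 2.07 × 28 = 57.96 ≈ 58 mm.

R ≈ 2.07 mm/hr; total ≈ 58 mm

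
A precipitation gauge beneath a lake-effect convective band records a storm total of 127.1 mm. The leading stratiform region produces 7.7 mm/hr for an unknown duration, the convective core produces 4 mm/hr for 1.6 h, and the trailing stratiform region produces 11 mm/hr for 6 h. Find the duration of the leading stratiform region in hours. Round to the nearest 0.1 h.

duration ≈ 7.1 h

Known phases: 4 × 1.6 + 11 × 6 = 6.4 + 66 = 72.4 mm.
Remaining depth = 127.1 − 72.4 = 54.7 mm.
Duration = 54.7 / 7.7 = 7.1 h.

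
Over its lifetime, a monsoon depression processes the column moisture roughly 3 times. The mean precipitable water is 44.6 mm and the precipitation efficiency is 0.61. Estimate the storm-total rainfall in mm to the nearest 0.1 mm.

Each cycle deposits ε × PW = 0.61 × 44.6 = 27.206 mm.
Over 3 cycles: 3 × 27.206 = 81.6 mm.

rainfall ≈ 81.6 mm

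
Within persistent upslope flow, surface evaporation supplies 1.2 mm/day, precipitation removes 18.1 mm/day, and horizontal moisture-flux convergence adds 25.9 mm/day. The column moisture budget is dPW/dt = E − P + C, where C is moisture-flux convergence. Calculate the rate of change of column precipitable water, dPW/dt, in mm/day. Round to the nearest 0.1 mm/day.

dPW/dt ≈ 9.0 mm/day

dPW/dt = E − P + C = 1.2 − 18.1 + (25.9) = 9.0 mm/day.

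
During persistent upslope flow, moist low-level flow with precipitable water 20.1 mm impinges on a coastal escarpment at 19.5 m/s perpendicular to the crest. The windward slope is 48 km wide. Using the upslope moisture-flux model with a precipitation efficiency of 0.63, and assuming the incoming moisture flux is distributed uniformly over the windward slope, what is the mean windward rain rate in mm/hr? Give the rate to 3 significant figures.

R ≈ 18.5 mm/hr

Incoming column moisture flux per unit ridge length: F = V × PW = 19.5 × 20.1 = 391.95 mm·m/s.
Spread over the 48 km slope with efficiency ε = 0.63: R = ε·F/W = 0.63 × 391.95 / 48000 m = 5.144e-03 mm/s.
R = 5.144e-03 × 3600 = 18.5 mm/hr.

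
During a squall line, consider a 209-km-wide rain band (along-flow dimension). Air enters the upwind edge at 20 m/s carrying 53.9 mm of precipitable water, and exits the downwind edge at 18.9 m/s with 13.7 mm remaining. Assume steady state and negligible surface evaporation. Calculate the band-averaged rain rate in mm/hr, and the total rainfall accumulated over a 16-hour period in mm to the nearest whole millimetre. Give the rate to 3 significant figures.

R ≈ 14.1 mm/hr; total ≈ 226 mm

Column moisture flux per unit crosswind length is F = V × PW.
Inflow: F_in = 20 × 53.9 = 1078 mm·m/s
Outflow: F_out = 18.9 × 13.7 = 258.93 mm·m/s
Steady-state rate R = (F_in − F_out)/L = (1078 − 258.93) / 209000 m = 3.919e-03 mm/s.
R = 3.919e-03 × 3600 = 14.1 mm/hr.
Over 16 h: total = 14.1 × 16 = 225.6 ≈ 226 mm.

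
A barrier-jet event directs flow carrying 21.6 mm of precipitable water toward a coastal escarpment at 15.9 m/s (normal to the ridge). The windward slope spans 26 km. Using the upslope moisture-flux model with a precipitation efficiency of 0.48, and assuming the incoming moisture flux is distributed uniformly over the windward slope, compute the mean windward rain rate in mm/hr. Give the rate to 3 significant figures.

Incoming column moisture flux per unit ridge length: F = V × PW = 15.9 × 21.6 = 343.44 mm·m/s.
Spread over the 26 km slope with efficiency ε = 0.48: R = ε·F/W = 0.48 × 343.44 / 26000 m = 6.340e-03 mm/s.
R = 6.340e-03 × 3600 = 22.8 mm/hr.

R ≈ 22.8 mm/hr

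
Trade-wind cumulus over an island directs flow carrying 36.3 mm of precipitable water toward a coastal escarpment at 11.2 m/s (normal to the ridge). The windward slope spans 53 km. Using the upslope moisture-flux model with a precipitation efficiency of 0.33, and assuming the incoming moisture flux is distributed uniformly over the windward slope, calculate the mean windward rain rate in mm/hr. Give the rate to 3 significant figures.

R ≈ 9.11 mm/hr

Incoming column moisture flux per unit ridge length: F = V × PW = 11.2 × 36.3 = 406.56 mm·m/s.
Spread over the 53 km slope with efficiency ε = 0.33: R = ε·F/W = 0.33 × 406.56 / 53000 m = 2.531e-03 mm/s.
R = 2.531e-03 × 3600 = 9.11 mm/hr.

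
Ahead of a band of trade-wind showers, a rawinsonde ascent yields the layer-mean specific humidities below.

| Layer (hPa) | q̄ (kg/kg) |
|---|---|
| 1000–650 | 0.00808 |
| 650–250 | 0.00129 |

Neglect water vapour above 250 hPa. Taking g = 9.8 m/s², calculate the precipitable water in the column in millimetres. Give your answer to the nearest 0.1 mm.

PW ≈ 34.1 mm

Precipitable water is the column-integrated vapour mass per unit area: PW = (1/g) Σ q̄ Δp, with q in kg/kg and Δp in Pa (1 kg/m² of water = 1 mm).
Layer 1000–650 hPa: Δp = 350 hPa = 35000 Pa, q̄ = 0.00808 kg/kg → 0.00808 × 35000 / 9.8 = 28.86 mm
Layer 650–250 hPa: Δp = 400 hPa = 40000 Pa, q̄ = 0.00129 kg/kg → 0.00129 × 40000 / 9.8 = 5.27 mm
PW = 28.86 + 5.27 = 34.13 ≈ 34.1 mm.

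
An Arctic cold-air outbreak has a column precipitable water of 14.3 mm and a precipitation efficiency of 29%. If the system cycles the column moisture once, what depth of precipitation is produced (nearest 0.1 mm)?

precipitation ≈ 4.1 mm

Precipitation = ε × PW = 0.29 × 14.3 = 4.1 mm.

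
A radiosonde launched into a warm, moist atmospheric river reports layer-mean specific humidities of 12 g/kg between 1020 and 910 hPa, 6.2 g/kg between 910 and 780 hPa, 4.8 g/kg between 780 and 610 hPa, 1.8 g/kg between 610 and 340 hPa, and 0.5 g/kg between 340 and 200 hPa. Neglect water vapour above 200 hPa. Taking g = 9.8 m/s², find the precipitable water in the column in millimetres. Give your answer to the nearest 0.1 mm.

Precipitable water is the column-integrated vapour mass per unit area: PW = (1/g) Σ q̄ Δp, with q in kg/kg and Δp in Pa (1 kg/m² of water = 1 mm).
Layer 1020–910 hPa: Δp = 110 hPa = 11000 Pa, q̄ = 0.012 kg/kg → 0.012 × 11000 / 9.8 = 13.47 mm
Layer 910–780 hPa: Δp = 130 hPa = 13000 Pa, q̄ = 0.0062 kg/kg → 0.0062 × 13000 / 9.8 = 8.22 mm
Layer 780–610 hPa: Δp = 170 hPa = 17000 Pa, q̄ = 0.0048 kg/kg → 0.0048 × 17000 / 9.8 = 8.33 mm
Layer 610–340 hPa: Δp = 270 hPa = 27000 Pa, q̄ = 0.0018 kg/kg → 0.0018 × 27000 / 9.8 = 4.96 mm
Layer 340–200 hPa: Δp = 140 hPa = 14000 Pa, q̄ = 0.0005 kg/kg → 0.0005 × 14000 / 9.8 = 0.71 mm
PW = 13.47 + 8.22 + 8.33 + 4.96 + 0.71 = 35.69 ≈ 35.7 mm.

PW ≈ 35.7 mm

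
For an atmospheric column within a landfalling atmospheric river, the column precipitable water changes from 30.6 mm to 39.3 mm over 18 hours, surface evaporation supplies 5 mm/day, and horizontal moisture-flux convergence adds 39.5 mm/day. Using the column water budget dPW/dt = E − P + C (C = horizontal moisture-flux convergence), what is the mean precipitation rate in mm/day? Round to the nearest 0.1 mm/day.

P ≈ 32.9 mm/day

dPW/dt = (39.3 − 30.6) mm / (18/24 day) = +11.600 mm/day.
P = E + C − dPW/dt = 5 + (39.5) − (+11.600) = 32.9 mm/day.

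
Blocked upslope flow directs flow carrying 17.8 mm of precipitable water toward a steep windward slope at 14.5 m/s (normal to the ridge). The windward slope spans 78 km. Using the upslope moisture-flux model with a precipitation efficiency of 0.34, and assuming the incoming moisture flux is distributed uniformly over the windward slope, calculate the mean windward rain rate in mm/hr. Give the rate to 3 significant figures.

Incoming column moisture flux per unit ridge length: F = V × PW = 14.5 × 17.8 = 258.1 mm·m/s.
Spread over the 78 km slope with efficiency ε = 0.34: R = ε·F/W = 0.34 × 258.1 / 78000 m = 1.125e-03 mm/s.
R = 1.125e-03 × 3600 = 4.05 mm/hr.

R ≈ 4.05 mm/hr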